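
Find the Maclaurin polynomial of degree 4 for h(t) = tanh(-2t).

8*t^3/3 - 2*t

h(0) = 0
h′(0) = -2
h′′(0) = 0
h′′′(0) = 16
h^(4)(0) = 0
Then c_k = h^(k)(0)/k! gives each Taylor coefficient.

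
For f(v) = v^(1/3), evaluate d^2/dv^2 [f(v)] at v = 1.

The coefficient of (v - 1)^2 in the expansion is -1/9, so f′′(1) = 2! * (-1/9) = -2/9.

-2/9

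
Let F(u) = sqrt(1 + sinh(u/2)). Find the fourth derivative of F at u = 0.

Plug the Maclaurin series of the inner function into that of the outer and collect terms.
The coefficient of u^4 in the expansion is -31/6144, so F^(4)(0) = 4! * (-31/6144) = -31/256.

-31/256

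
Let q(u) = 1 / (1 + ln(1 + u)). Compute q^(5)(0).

-694

Use the geometric series for the reciprocal, then substitute.
The coefficient of u^5 in the expansion is -347/60, so q^(5)(0) = 5! * (-347/60) = -694.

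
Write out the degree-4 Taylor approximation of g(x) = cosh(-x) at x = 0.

x^4/24 + x^2/2 + 1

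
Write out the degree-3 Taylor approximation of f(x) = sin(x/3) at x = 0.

Apply the Taylor formula c_k = f^(k)(a)/k!.
f(0) = 0
f′(0) = 1/3
f′′(0) = 0
f′′′(0) = -1/27

-x^3/162 + x/3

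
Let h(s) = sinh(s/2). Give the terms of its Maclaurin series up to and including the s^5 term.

s^5/3840 + s^3/48 + s/2

h(0) = 0
h′(0) = 1/2
h′′(0) = 0
h′′′(0) = 1/8
h^(4)(0) = 0
h^(5)(0) = 1/32
Then c_k = h^(k)(0)/k! gives each Taylor coefficient.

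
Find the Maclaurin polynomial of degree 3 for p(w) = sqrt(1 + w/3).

w^3/432 - w^2/72 + w/6 + 1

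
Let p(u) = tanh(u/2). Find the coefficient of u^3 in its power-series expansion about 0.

p(0) = 0
p′(0) = 1/2
p′′(0) = 0
p′′′(0) = -1/4
Dividing each by k! gives the coefficients c_0, ..., c_3.

-1/24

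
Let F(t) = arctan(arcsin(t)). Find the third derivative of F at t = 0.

Compose series: expand the inner function first, then feed it into the outer expansion.
From the series, [t^3] F = -1/6; multiply by 3! = 6 to get -1.

-1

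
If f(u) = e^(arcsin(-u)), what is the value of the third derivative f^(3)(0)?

-2

Compose series: expand the inner function first, then feed it into the outer expansion.
The coefficient of u^3 in the expansion is -1/3, so f′′′(0) = 3! * (-1/3) = -2.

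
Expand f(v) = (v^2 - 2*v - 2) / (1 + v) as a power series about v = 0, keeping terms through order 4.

v^4 - v^3 + v^2 - 2

Shift and add copies of the series according to the polynomial's terms.
[v^0] = -2;  [v^1] = 0;  [v^2] = 1;  [v^3] = -1;  [v^4] = 1.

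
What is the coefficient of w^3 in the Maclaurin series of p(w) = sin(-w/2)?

[w^0] = 0;  [w^1] = -1/2;  [w^2] = 0;  [w^3] = 1/48.

1/48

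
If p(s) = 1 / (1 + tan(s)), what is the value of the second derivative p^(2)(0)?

2

Use the geometric series for the reciprocal, then substitute.
The coefficient of s^2 in the expansion is 1, so p′′(0) = 2! * (1) = 2.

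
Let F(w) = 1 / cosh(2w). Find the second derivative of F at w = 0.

Divide the numerator series by the denominator series (power-series long division).
The coefficient of w^2 in the expansion is -2, so F′′(0) = 2! * (-2) = -4.

-4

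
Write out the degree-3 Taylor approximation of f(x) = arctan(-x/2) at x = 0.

x^3/24 - x/2

f(0) = 0
f′(0) = -1/2
f′′(0) = 0
f′′′(0) = 1/4
The Taylor polynomial is Σ f^(k)(0)/k! · x^k.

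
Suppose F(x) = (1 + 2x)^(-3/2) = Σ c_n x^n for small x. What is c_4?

315/8

Apply the Taylor formula c_k = f^(k)(a)/k!.
So c_4 = F^(4)(0)/4! = 315/8.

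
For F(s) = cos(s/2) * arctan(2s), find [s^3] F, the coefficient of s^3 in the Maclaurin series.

Take the Cauchy product of the two expansions.
F(0) = 0
F′(0) = 2
F′′(0) = 0
F′′′(0) = -35/2
Then c_k = F^(k)(0)/k! gives each Taylor coefficient.

-35/12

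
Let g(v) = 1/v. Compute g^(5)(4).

-15/512

The coefficient of (v - 4)^5 in the expansion is -1/4096, so g^(5)(4) = 5! * (-1/4096) = -15/512.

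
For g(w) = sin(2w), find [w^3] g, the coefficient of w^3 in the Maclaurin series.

g(0) = 0
g′(0) = 2
g′′(0) = 0
g′′′(0) = -8
So c_3 = g′′′(0)/3! = -4/3.

-4/3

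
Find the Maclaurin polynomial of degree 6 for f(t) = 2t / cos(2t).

20*t^5/3 + 4*t^3 + 2*t

Write the quotient as an unknown series and match coefficients against numerator = denominator · series.
f(0) = 0
f′(0) = 2
f′′(0) = 0
f′′′(0) = 24
f^(4)(0) = 0
f^(5)(0) = 800
f^(6)(0) = 0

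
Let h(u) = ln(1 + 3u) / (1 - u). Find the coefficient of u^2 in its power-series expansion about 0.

-3/2

Take the Cauchy product of the two expansions.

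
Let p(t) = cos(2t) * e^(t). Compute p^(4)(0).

-7

Write out both Maclaurin series and multiply, keeping only the needed powers.
The coefficient of t^4 in the expansion is -7/24, so p^(4)(0) = 4! * (-7/24) = -7.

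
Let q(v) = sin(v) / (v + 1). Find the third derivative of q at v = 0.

Use 1/(1 - r) = Σ r^k on the denominator, then take the Cauchy product.
The coefficient of v^3 in the expansion is 5/6, so q′′′(0) = 3! * (5/6) = 5.

5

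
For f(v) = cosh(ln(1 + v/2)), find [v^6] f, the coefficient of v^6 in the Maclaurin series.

1/128

Plug the Maclaurin series of the inner function into that of the outer and collect terms.
[v^0] = 1;  [v^1] = 0;  [v^2] = 1/8;  [v^3] = -1/16;  [v^4] = 1/32;  [v^5] = -1/64;  [v^6] = 1/128.
So c_6 = f^(6)(0)/6! = 1/128.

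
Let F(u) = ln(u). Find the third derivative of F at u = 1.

2

Use the known series and substitute for the argument.
The coefficient of (u - 1)^3 in the expansion is 1/3, so F′′′(1) = 3! * (1/3) = 2.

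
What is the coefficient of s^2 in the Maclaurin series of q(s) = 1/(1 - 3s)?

q(0) = 1
q′(0) = 3
q′′(0) = 18

9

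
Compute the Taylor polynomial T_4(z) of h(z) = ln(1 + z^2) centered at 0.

h(0) = 0
h′(0) = 0
h′′(0) = 2
h′′′(0) = 0
h^(4)(0) = -12
The Taylor polynomial is Σ h^(k)(0)/k! · z^k.

-z^4/2 + z^2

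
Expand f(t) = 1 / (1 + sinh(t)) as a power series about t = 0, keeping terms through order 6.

77*t^6/45 - 181*t^5/120 + 4*t^4/3 - 7*t^3/6 + t^2 - t + 1

Write 1/(1+u) = 1 - u + u^2 - u^3 + ... and substitute the series for u.
f(0) = 1
f′(0) = -1
f′′(0) = 2
f′′′(0) = -7
f^(4)(0) = 32
f^(5)(0) = -181
f^(6)(0) = 1232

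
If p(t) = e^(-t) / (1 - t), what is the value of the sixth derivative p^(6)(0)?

Multiply the numerator's expansion by the denominator's geometric series.
From the series, [t^6] p = 53/144; multiply by 6! = 720 to get 265.

265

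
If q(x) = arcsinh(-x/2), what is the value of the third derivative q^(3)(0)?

1/8

Differentiate repeatedly and evaluate at the center.
From the series, [x^3] q = 1/48; multiply by 3! = 6 to get 1/8.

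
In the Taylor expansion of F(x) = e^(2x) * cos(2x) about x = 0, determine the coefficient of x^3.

-8/3

Take the Cauchy product of the two expansions.
[x^0] = 1;  [x^1] = 2;  [x^2] = 0;  [x^3] = -8/3.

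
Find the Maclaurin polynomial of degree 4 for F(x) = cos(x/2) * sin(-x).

Take the Cauchy product of the two expansions.
F(0) = 0
F′(0) = -1
F′′(0) = 0
F′′′(0) = 7/4
F^(4)(0) = 0
Then c_k = F^(k)(0)/k! gives each Taylor coefficient.

7*x^3/24 - x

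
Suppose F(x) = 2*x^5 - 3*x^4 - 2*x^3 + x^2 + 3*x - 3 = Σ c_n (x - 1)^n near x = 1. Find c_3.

6

F(1) = -2
F′(1) = -3
F′′(1) = -6
F′′′(1) = 36
So c_3 = F′′′(1)/3! = 6.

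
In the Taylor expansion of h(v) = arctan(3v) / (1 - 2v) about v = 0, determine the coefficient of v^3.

3

Multiply the two series term by term and collect like powers.
[v^0] = 0;  [v^1] = 3;  [v^2] = 6;  [v^3] = 3.
So c_3 = h′′′(0)/3! = 3.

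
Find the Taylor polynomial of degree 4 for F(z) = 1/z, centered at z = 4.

(z - 4)^4/1024 - (z - 4)^3/256 + (z - 4)^2/64 - (z - 4)/16 + 1/4

Apply the Taylor formula c_k = f^(k)(a)/k!.
F(4) = 1/4
F′(4) = -1/16
F′′(4) = 1/32
F′′′(4) = -3/128
F^(4)(4) = 3/128
The Taylor polynomial is Σ F^(k)(4)/k! · (z - 4)^k.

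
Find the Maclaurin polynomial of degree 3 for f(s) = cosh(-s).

f(0) = 1
f′(0) = 0
f′′(0) = 1
f′′′(0) = 0

s^2/2 + 1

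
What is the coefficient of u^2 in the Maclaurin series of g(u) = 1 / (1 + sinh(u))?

Write 1/(1+u) = 1 - u + u^2 - u^3 + ... and substitute the series for u.
[u^0] = 1;  [u^1] = -1;  [u^2] = 1.
So c_2 = g′′(0)/2! = 1.

1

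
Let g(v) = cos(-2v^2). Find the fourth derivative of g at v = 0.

-48

From the series, [v^4] g = -2; multiply by 4! = 24 to get -48.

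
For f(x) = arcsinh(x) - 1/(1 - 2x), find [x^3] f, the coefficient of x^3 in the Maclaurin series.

-49/6

Combine the two series term by term.
[x^0] = -1;  [x^1] = -1;  [x^2] = -4;  [x^3] = -49/6.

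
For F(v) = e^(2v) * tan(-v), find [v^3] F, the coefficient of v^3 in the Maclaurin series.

Take the Cauchy product of the two expansions.
F(0) = 0
F′(0) = -1
F′′(0) = -4
F′′′(0) = -14
So c_3 = F′′′(0)/3! = -7/3.

-7/3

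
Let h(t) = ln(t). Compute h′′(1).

-1

The coefficient of (t - 1)^2 in the expansion is -1/2, so h′′(1) = 2! * (-1/2) = -1.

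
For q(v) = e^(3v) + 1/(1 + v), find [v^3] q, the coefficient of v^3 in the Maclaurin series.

Expand each term separately and add.
So c_3 = q′′′(0)/3! = 7/2.

7/2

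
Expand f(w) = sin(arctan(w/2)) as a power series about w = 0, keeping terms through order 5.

3*w^5/256 - w^3/16 + w/2

Let u equal the inner series; expand the outer function in u and truncate.
[w^0] = 0;  [w^1] = 1/2;  [w^2] = 0;  [w^3] = -1/16;  [w^4] = 0;  [w^5] = 3/256.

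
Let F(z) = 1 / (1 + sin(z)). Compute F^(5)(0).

-61

Use the geometric series for the reciprocal, then substitute.
From the series, [z^5] F = -61/120; multiply by 5! = 120 to get -61.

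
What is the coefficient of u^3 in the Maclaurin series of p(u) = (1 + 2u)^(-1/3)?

[u^0] = 1;  [u^1] = -2/3;  [u^2] = 8/9;  [u^3] = -112/81.

-112/81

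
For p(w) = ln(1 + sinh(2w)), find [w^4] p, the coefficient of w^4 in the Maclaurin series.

-20/3

Let u equal the inner series; expand the outer function in u and truncate.
[w^0] = 0;  [w^1] = 2;  [w^2] = -2;  [w^3] = 4;  [w^4] = -20/3.
So c_4 = p^(4)(0)/4! = -20/3.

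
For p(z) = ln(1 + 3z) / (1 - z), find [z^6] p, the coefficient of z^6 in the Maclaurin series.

Take the Cauchy product of the two expansions.
p(0) = 0
p′(0) = 3
p′′(0) = -3
p′′′(0) = 45
p^(4)(0) = -306
p^(5)(0) = 4302
p^(6)(0) = -61668

-1713/20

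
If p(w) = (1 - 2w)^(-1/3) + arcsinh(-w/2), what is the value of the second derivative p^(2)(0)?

16/9

Expand each term separately and add.
The coefficient of w^2 in the expansion is 8/9, so p′′(0) = 2! * (8/9) = 16/9.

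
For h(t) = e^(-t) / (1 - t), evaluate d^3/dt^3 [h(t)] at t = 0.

Multiply the two series term by term and collect like powers.
The coefficient of t^3 in the expansion is 1/3, so h′′′(0) = 3! * (1/3) = 2.

2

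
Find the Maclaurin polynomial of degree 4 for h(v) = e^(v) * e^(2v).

Write out both Maclaurin series and multiply, keeping only the needed powers.
h(0) = 1
h′(0) = 3
h′′(0) = 9
h′′′(0) = 27
h^(4)(0) = 81

27*v^4/8 + 9*v^3/2 + 9*v^2/2 + 3*v + 1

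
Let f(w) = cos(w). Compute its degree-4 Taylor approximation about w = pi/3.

(w - pi/3)^4/48 + sqrt(3)*(w - pi/3)^3/12 - (w - pi/3)^2/4 - sqrt(3)*(w - pi/3)/2 + 1/2

f(pi/3) = 1/2
f′(pi/3) = -sqrt(3)/2
f′′(pi/3) = -1/2
f′′′(pi/3) = sqrt(3)/2
f^(4)(pi/3) = 1/2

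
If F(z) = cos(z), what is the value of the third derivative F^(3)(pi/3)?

sqrt(3)/2

The coefficient of (z - pi/3)^3 in the expansion is sqrt(3)/12, so F′′′(pi/3) = 3! * (sqrt(3)/12) = sqrt(3)/2.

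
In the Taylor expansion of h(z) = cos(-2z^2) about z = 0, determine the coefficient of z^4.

Compute the successive derivatives at the expansion point and divide by k!.
h(0) = 1
h′(0) = 0
h′′(0) = 0
h′′′(0) = 0
h^(4)(0) = -48
The Taylor polynomial is Σ h^(k)(0)/k! · z^k.

-2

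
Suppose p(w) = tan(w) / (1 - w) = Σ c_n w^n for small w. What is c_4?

4/3

Expand each factor separately, then convolve coefficients.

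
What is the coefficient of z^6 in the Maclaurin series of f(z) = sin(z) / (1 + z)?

-101/120

Multiply the two series term by term and collect like powers.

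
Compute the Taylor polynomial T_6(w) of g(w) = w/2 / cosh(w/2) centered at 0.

Invert the denominator's series and multiply.

5*w^5/768 - w^3/16 + w/2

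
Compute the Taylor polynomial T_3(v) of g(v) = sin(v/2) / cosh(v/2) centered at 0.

Invert the denominator's series and multiply.

-v^3/12 + v/2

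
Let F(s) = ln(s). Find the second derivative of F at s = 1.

From the series, [(s - 1)^2] F = -1/2; multiply by 2! = 2 to get -1.

-1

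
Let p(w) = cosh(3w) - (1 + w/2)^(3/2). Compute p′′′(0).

3/64

Add the two expansions coefficient-wise.
From the series, [w^3] p = 1/128; multiply by 3! = 6 to get 3/64.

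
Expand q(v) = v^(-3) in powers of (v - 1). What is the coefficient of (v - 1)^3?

q(1) = 1
q′(1) = -3
q′′(1) = 12
q′′′(1) = -60
So c_3 = q′′′(1)/3! = -10.

-10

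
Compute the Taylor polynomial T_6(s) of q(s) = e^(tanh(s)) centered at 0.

Let u equal the inner series; expand the outer function in u and truncate.
q(0) = 1
q′(0) = 1
q′′(0) = 1
q′′′(0) = -1
q^(4)(0) = -7
q^(5)(0) = -3
q^(6)(0) = 97

97*s^6/720 - s^5/40 - 7*s^4/24 - s^3/6 + s^2/2 + s + 1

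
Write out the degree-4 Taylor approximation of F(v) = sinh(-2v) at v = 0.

-4*v^3/3 - 2*v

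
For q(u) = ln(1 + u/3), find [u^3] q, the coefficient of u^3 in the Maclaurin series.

1/81

q(0) = 0
q′(0) = 1/3
q′′(0) = -1/9
q′′′(0) = 2/27
Dividing each by k! gives the coefficients c_0, ..., c_3.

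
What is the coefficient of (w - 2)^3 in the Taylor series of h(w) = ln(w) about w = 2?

[(w - 2)^0] = ln(2);  [(w - 2)^1] = 1/2;  [(w - 2)^2] = -1/8;  [(w - 2)^3] = 1/24.

1/24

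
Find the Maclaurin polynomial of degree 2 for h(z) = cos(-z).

1 - z^2/2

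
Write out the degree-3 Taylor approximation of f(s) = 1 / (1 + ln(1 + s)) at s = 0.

-7*s^3/3 + 3*s^2/2 - s + 1

Write 1/(1+u) = 1 - u + u^2 - u^3 + ... and substitute the series for u.
f(0) = 1
f′(0) = -1
f′′(0) = 3
f′′′(0) = -14
The Taylor polynomial is Σ f^(k)(0)/k! · s^k.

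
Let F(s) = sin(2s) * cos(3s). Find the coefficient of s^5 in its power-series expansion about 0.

781/60

Write out both Maclaurin series and multiply, keeping only the needed powers.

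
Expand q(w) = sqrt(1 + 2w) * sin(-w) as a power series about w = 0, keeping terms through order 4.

Write out both Maclaurin series and multiply, keeping only the needed powers.
q(0) = 0
q′(0) = -1
q′′(0) = -2
q′′′(0) = 4
q^(4)(0) = -8
Dividing each by k! gives the coefficients c_0, ..., c_4.

-w^4/3 + 2*w^3/3 - w^2 - w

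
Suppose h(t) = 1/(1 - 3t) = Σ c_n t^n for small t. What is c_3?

Use the known series and substitute for the argument.
h(0) = 1
h′(0) = 3
h′′(0) = 18
h′′′(0) = 162

27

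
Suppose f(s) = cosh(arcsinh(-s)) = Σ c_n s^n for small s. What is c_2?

Plug the Maclaurin series of the inner function into that of the outer and collect terms.
f(0) = 1
f′(0) = 0
f′′(0) = 1
So c_2 = f′′(0)/2! = 1/2.

1/2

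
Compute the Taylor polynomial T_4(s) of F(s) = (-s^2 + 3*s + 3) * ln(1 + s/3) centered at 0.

s^4/12 - 25*s^3/54 + 5*s^2/6 + s

Shift and add copies of the series according to the polynomial's terms.
F(0) = 0
F′(0) = 1
F′′(0) = 5/3
F′′′(0) = -25/9
F^(4)(0) = 2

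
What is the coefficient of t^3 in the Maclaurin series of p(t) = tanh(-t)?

1/3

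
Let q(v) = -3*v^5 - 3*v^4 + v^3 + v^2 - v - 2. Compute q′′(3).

From the series, [(v - 3)^2] q = -962; multiply by 2! = 2 to get -1924.

-1924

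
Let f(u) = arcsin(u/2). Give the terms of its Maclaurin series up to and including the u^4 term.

u^3/48 + u/2

Differentiate repeatedly and evaluate at the center.
f(0) = 0
f′(0) = 1/2
f′′(0) = 0
f′′′(0) = 1/8
f^(4)(0) = 0
Then c_k = f^(k)(0)/k! gives each Taylor coefficient.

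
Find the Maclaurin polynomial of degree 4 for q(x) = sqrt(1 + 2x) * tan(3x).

21*x^4/2 + 15*x^3/2 + 3*x^2 + 3*x

Take the Cauchy product of the two expansions.
q(0) = 0
q′(0) = 3
q′′(0) = 6
q′′′(0) = 45
q^(4)(0) = 252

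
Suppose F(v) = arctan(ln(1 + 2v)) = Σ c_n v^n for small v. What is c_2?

Substitute the inner expansion into the outer series and collect powers.
F(0) = 0
F′(0) = 2
F′′(0) = -4
Dividing each by k! gives the coefficients c_0, ..., c_2.

-2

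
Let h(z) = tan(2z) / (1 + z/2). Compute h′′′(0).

Expand each factor separately, then convolve coefficients.
The coefficient of z^3 in the expansion is 19/6, so h′′′(0) = 3! * (19/6) = 19.

19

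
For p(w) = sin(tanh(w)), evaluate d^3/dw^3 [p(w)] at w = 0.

Let u equal the inner series; expand the outer function in u and truncate.
The coefficient of w^3 in the expansion is -1/2, so p′′′(0) = 3! * (-1/2) = -3.

-3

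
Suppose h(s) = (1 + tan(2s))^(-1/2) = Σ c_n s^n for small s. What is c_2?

Let u equal the inner series; expand the outer function in u and truncate.
h(0) = 1
h′(0) = -1
h′′(0) = 3
Then c_k = h^(k)(0)/k! gives each Taylor coefficient.

3/2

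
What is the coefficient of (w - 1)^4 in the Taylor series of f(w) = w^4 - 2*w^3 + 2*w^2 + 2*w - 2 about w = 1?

1

f(1) = 1
f′(1) = 4
f′′(1) = 4
f′′′(1) = 12
f^(4)(1) = 24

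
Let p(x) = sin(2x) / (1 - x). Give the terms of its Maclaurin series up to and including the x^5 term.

Expand each factor separately, then convolve coefficients.
p(0) = 0
p′(0) = 2
p′′(0) = 4
p′′′(0) = 4
p^(4)(0) = 16
p^(5)(0) = 112
The Taylor polynomial is Σ p^(k)(0)/k! · x^k.

14*x^5/15 + 2*x^4/3 + 2*x^3/3 + 2*x^2 + 2*x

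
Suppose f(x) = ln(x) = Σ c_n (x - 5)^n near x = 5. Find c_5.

1/15625

[(x - 5)^0] = ln(5);  [(x - 5)^1] = 1/5;  [(x - 5)^2] = -1/50;  [(x - 5)^3] = 1/375;  [(x - 5)^4] = -1/2500;  [(x - 5)^5] = 1/15625.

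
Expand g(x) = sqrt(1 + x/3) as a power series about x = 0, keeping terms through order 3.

Use the known series and substitute for the argument.
g(0) = 1
g′(0) = 1/6
g′′(0) = -1/36
g′′′(0) = 1/72

x^3/432 - x^2/72 + x/6 + 1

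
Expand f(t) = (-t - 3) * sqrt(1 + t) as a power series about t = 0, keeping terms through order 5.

-11*t^5/256 + 7*t^4/128 - t^3/16 - t^2/8 - 5*t/2 - 3

Multiply each power in the prefactor through the base expansion.
f(0) = -3
f′(0) = -5/2
f′′(0) = -1/4
f′′′(0) = -3/8
f^(4)(0) = 21/16
f^(5)(0) = -165/32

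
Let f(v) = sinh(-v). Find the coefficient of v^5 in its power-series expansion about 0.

-1/120

f(0) = 0
f′(0) = -1
f′′(0) = 0
f′′′(0) = -1
f^(4)(0) = 0
f^(5)(0) = -1
So c_5 = f^(5)(0)/5! = -1/120.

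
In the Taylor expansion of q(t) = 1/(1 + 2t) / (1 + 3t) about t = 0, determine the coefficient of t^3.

Multiply the two series term by term and collect like powers.
q(0) = 1
q′(0) = -5
q′′(0) = 38
q′′′(0) = -390
So c_3 = q′′′(0)/3! = -65.

-65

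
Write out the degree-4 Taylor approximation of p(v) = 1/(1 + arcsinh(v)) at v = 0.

Compose series: expand the inner function first, then feed it into the outer expansion.
p(0) = 1
p′(0) = -1
p′′(0) = 2
p′′′(0) = -5
p^(4)(0) = 16

2*v^4/3 - 5*v^3/6 + v^2 - v + 1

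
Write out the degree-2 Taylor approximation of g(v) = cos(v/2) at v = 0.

1 - v^2/8

[v^0] = 1;  [v^1] = 0;  [v^2] = -1/8.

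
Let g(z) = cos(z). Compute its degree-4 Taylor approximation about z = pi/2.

(z - pi/2)^3/6 - (z - pi/2)

Differentiate repeatedly and evaluate at the center.
[(z - pi/2)^0] = 0;  [(z - pi/2)^1] = -1;  [(z - pi/2)^2] = 0;  [(z - pi/2)^3] = 1/6;  [(z - pi/2)^4] = 0.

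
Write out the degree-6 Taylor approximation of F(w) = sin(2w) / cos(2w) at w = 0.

Divide the numerator series by the denominator series (power-series long division).
F(0) = 0
F′(0) = 2
F′′(0) = 0
F′′′(0) = 16
F^(4)(0) = 0
F^(5)(0) = 512
F^(6)(0) = 0

64*w^5/15 + 8*w^3/3 + 2*w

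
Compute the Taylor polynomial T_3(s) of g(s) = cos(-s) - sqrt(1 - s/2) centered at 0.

Combine the two series term by term.
g(0) = 0
g′(0) = 1/4
g′′(0) = -15/16
g′′′(0) = 3/64

s^3/128 - 15*s^2/32 + s/4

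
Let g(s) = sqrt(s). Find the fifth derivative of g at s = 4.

105/16384

The coefficient of (s - 4)^5 in the expansion is 7/131072, so g^(5)(4) = 5! * (7/131072) = 105/16384.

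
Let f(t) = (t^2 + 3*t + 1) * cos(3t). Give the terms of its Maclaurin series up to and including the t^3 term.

-27*t^3/2 - 7*t^2/2 + 3*t + 1

Distribute the polynomial across the series and collect like powers.
f(0) = 1
f′(0) = 3
f′′(0) = -7
f′′′(0) = -81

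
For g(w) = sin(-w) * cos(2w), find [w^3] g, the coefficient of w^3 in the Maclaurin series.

Multiply the two series term by term and collect like powers.
g(0) = 0
g′(0) = -1
g′′(0) = 0
g′′′(0) = 13
So c_3 = g′′′(0)/3! = 13/6.

13/6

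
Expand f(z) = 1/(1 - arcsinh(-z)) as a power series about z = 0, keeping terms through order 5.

Substitute the inner expansion into the outer series and collect powers.
f(0) = 1
f′(0) = -1
f′′(0) = 2
f′′′(0) = -5
f^(4)(0) = 16
f^(5)(0) = -69

-23*z^5/40 + 2*z^4/3 - 5*z^3/6 + z^2 - z + 1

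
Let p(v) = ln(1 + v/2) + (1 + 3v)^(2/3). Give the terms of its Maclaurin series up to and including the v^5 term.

2243*v^5/480 - 451*v^4/192 + 11*v^3/8 - 9*v^2/8 + 5*v/2 + 1

Add the two expansions coefficient-wise.
[v^0] = 1;  [v^1] = 5/2;  [v^2] = -9/8;  [v^3] = 11/8;  [v^4] = -451/192;  [v^5] = 2243/480.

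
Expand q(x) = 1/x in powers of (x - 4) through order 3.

-(x - 4)^3/256 + (x - 4)^2/64 - (x - 4)/16 + 1/4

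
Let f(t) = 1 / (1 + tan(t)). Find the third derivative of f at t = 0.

Use the geometric series for the reciprocal, then substitute.
The coefficient of t^3 in the expansion is -4/3, so f′′′(0) = 3! * (-4/3) = -8.

-8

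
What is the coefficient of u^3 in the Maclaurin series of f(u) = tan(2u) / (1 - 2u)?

32/3

Multiply the two series term by term and collect like powers.
[u^0] = 0;  [u^1] = 2;  [u^2] = 4;  [u^3] = 32/3.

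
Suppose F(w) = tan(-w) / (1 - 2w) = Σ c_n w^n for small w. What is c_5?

-262/15

Take the Cauchy product of the two expansions.
[w^0] = 0;  [w^1] = -1;  [w^2] = -2;  [w^3] = -13/3;  [w^4] = -26/3;  [w^5] = -262/15.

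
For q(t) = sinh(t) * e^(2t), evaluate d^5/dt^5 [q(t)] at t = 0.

Expand each factor separately, then convolve coefficients.
The coefficient of t^5 in the expansion is 121/120, so q^(5)(0) = 5! * (121/120) = 121.

121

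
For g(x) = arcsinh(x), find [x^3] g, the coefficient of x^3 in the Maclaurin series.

[x^0] = 0;  [x^1] = 1;  [x^2] = 0;  [x^3] = -1/6.

-1/6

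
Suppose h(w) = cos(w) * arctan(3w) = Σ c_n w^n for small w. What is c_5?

Write out both Maclaurin series and multiply, keeping only the needed powers.
[w^0] = 0;  [w^1] = 3;  [w^2] = 0;  [w^3] = -21/2;  [w^4] = 0;  [w^5] = 2129/40.
So c_5 = h^(5)(0)/5! = 2129/40.

2129/40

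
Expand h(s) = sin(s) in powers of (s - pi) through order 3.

(s - pi)^3/6 - (s - pi)

Apply the Taylor formula c_k = f^(k)(a)/k!.
[(s - pi)^0] = 0;  [(s - pi)^1] = -1;  [(s - pi)^2] = 0;  [(s - pi)^3] = 1/6.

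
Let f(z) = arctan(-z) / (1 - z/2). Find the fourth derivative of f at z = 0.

1

Take the Cauchy product of the two expansions.
The coefficient of z^4 in the expansion is 1/24, so f^(4)(0) = 4! * (1/24) = 1.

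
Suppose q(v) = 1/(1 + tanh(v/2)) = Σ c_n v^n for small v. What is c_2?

Let u equal the inner series; expand the outer function in u and truncate.
q(0) = 1
q′(0) = -1/2
q′′(0) = 1/2
So c_2 = q′′(0)/2! = 1/4.

1/4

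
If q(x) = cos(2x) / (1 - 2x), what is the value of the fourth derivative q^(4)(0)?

208

Write out both Maclaurin series and multiply, keeping only the needed powers.
From the series, [x^4] q = 26/3; multiply by 4! = 24 to get 208.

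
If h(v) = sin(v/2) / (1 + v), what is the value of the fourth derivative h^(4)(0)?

Take the Cauchy product of the two expansions.
The coefficient of v^4 in the expansion is -23/48, so h^(4)(0) = 4! * (-23/48) = -23/2.

-23/2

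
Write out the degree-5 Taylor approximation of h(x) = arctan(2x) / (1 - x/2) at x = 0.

Expand each factor separately, then convolve coefficients.

703*x^5/120 - 13*x^4/12 - 13*x^3/6 + x^2 + 2*x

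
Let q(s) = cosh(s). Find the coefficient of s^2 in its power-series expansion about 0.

1/2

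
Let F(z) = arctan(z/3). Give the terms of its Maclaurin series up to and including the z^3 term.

F(0) = 0
F′(0) = 1/3
F′′(0) = 0
F′′′(0) = -2/27

-z^3/81 + z/3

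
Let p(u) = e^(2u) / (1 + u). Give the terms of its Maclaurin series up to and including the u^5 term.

Multiply the two series term by term and collect like powers.
[u^0] = 1;  [u^1] = 1;  [u^2] = 1;  [u^3] = 1/3;  [u^4] = 1/3;  [u^5] = -1/15.

-u^5/15 + u^4/3 + u^3/3 + u^2 + u + 1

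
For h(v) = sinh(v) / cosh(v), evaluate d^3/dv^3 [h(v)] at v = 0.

Invert the denominator's series and multiply.
From the series, [v^3] h = -1/3; multiply by 3! = 6 to get -2.

-2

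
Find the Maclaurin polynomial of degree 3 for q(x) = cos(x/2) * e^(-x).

-x^3/24 + 3*x^2/8 - x + 1

Expand each factor separately, then convolve coefficients.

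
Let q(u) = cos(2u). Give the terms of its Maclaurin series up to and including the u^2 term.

Use the known series and substitute for the argument.

1 - 2*u^2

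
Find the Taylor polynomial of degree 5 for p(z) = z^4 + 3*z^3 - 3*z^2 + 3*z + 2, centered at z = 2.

p(2) = 36
p′(2) = 59
p′′(2) = 78
p′′′(2) = 66
p^(4)(2) = 24
p^(5)(2) = 0
Dividing each by k! gives the coefficients c_0, ..., c_5.

(z - 2)^4 + 11*(z - 2)^3 + 39*(z - 2)^2 + 59*(z - 2) + 36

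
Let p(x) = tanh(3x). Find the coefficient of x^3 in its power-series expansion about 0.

p(0) = 0
p′(0) = 3
p′′(0) = 0
p′′′(0) = -54
The Taylor polynomial is Σ p^(k)(0)/k! · x^k.

-9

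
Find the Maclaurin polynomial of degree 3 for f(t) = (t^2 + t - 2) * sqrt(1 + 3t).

-3*t^3 + 19*t^2/4 - 2*t - 2

Multiply each power in the prefactor through the base expansion.
f(0) = -2
f′(0) = -2
f′′(0) = 19/2
f′′′(0) = -18
The Taylor polynomial is Σ f^(k)(0)/k! · t^k.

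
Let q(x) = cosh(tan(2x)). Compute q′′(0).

4

Substitute the inner expansion into the outer series and collect powers.
The coefficient of x^2 in the expansion is 2, so q′′(0) = 2! * (2) = 4.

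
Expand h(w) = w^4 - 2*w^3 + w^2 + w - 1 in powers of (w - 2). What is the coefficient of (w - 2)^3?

h(2) = 5
h′(2) = 13
h′′(2) = 26
h′′′(2) = 36
Then c_k = h^(k)(2)/k! gives each Taylor coefficient.

6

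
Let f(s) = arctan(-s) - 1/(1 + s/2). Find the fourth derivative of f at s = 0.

Add the two expansions coefficient-wise.
From the series, [s^4] f = -1/16; multiply by 4! = 24 to get -3/2.

-3/2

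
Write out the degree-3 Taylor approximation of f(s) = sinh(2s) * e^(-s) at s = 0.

Take the Cauchy product of the two expansions.

7*s^3/3 - 2*s^2 + 2*s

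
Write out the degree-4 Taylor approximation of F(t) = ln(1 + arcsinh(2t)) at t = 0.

Plug the Maclaurin series of the inner function into that of the outer and collect terms.
F(0) = 0
F′(0) = 2
F′′(0) = -4
F′′′(0) = 8
F^(4)(0) = -32

-4*t^4/3 + 4*t^3/3 - 2*t^2 + 2*t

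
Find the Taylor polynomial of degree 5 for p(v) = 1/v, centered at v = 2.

-(v - 2)^5/64 + (v - 2)^4/32 - (v - 2)^3/16 + (v - 2)^2/8 - (v - 2)/4 + 1/2

[(v - 2)^0] = 1/2;  [(v - 2)^1] = -1/4;  [(v - 2)^2] = 1/8;  [(v - 2)^3] = -1/16;  [(v - 2)^4] = 1/32;  [(v - 2)^5] = -1/64.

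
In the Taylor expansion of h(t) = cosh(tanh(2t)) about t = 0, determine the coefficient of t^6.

388/45

Plug the Maclaurin series of the inner function into that of the outer and collect terms.
h(0) = 1
h′(0) = 0
h′′(0) = 4
h′′′(0) = 0
h^(4)(0) = -112
h^(5)(0) = 0
h^(6)(0) = 6208
The Taylor polynomial is Σ h^(k)(0)/k! · t^k.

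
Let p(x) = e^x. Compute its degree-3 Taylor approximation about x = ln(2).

p(ln(2)) = 2
p′(ln(2)) = 2
p′′(ln(2)) = 2
p′′′(ln(2)) = 2

(x - ln(2))^3/3 + (x - ln(2))^2 + 2*(x - ln(2)) + 2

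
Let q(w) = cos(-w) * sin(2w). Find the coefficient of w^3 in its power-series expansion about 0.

Multiply the two series term by term and collect like powers.

-7/3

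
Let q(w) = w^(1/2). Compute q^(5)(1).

Use the known series and substitute for the argument.
From the series, [(w - 1)^5] q = 7/256; multiply by 5! = 120 to get 105/32.

105/32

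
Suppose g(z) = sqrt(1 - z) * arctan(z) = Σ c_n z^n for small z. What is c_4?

5/48

Multiply the two series term by term and collect like powers.
g(0) = 0
g′(0) = 1
g′′(0) = -1
g′′′(0) = -11/4
g^(4)(0) = 5/2
The Taylor polynomial is Σ g^(k)(0)/k! · z^k.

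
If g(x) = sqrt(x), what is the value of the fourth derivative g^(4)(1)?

-15/16

Compute the successive derivatives at the expansion point and divide by k!.
The coefficient of (x - 1)^4 in the expansion is -5/128, so g^(4)(1) = 4! * (-5/128) = -15/16.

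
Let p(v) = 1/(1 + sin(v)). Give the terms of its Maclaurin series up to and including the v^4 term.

Plug the Maclaurin series of the inner function into that of the outer and collect terms.
p(0) = 1
p′(0) = -1
p′′(0) = 2
p′′′(0) = -5
p^(4)(0) = 16

2*v^4/3 - 5*v^3/6 + v^2 - v + 1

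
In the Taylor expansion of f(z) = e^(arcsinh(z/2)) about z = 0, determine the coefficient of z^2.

1/8

Compose series: expand the inner function first, then feed it into the outer expansion.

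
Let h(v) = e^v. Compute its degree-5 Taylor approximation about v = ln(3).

[(v - ln(3))^0] = 3;  [(v - ln(3))^1] = 3;  [(v - ln(3))^2] = 3/2;  [(v - ln(3))^3] = 1/2;  [(v - ln(3))^4] = 1/8;  [(v - ln(3))^5] = 1/40.

(v - ln(3))^5/40 + (v - ln(3))^4/8 + (v - ln(3))^3/2 + 3*(v - ln(3))^2/2 + 3*(v - ln(3)) + 3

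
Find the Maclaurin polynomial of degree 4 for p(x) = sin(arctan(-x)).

Substitute the inner expansion into the outer series and collect powers.
p(0) = 0
p′(0) = -1
p′′(0) = 0
p′′′(0) = 3
p^(4)(0) = 0
The Taylor polynomial is Σ p^(k)(0)/k! · x^k.

x^3/2 - x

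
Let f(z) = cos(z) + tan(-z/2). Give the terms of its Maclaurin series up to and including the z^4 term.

z^4/24 - z^3/24 - z^2/2 - z/2 + 1

Combine the two series term by term.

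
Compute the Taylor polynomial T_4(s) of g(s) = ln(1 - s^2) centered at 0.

-s^4/2 - s^2

g(0) = 0
g′(0) = 0
g′′(0) = -2
g′′′(0) = 0
g^(4)(0) = -12
The Taylor polynomial is Σ g^(k)(0)/k! · s^k.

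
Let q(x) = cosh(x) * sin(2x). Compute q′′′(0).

-2

Write out both Maclaurin series and multiply, keeping only the needed powers.
From the series, [x^3] q = -1/3; multiply by 3! = 6 to get -2.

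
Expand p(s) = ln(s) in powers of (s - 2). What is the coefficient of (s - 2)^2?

-1/8

Apply the Taylor formula c_k = f^(k)(a)/k!.
p(2) = ln(2)
p′(2) = 1/2
p′′(2) = -1/4
So c_2 = p′′(2)/2! = -1/8.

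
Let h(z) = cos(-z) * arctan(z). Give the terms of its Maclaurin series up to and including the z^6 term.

Multiply the two series term by term and collect like powers.

49*z^5/120 - 5*z^3/6 + z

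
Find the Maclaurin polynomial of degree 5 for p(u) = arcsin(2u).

12*u^5/5 + 4*u^3/3 + 2*u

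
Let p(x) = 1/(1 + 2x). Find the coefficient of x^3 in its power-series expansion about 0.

p(0) = 1
p′(0) = -2
p′′(0) = 8
p′′′(0) = -48
Dividing each by k! gives the coefficients c_0, ..., c_3.

-8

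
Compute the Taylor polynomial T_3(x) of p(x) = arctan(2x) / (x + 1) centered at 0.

Multiply the numerator's expansion by the denominator's geometric series.
p(0) = 0
p′(0) = 2
p′′(0) = -4
p′′′(0) = -4
Then c_k = p^(k)(0)/k! gives each Taylor coefficient.

-2*x^3/3 - 2*x^2 + 2*x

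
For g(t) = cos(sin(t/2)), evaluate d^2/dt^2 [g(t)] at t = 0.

-1/4

Compose series: expand the inner function first, then feed it into the outer expansion.
From the series, [t^2] g = -1/8; multiply by 2! = 2 to get -1/4.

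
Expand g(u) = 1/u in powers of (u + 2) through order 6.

-(u + 2)^6/128 - (u + 2)^5/64 - (u + 2)^4/32 - (u + 2)^3/16 - (u + 2)^2/8 - (u + 2)/4 - 1/2

g(-2) = -1/2
g′(-2) = -1/4
g′′(-2) = -1/4
g′′′(-2) = -3/8
g^(4)(-2) = -3/4
g^(5)(-2) = -15/8
g^(6)(-2) = -45/8
Dividing each by k! gives the coefficients c_0, ..., c_6.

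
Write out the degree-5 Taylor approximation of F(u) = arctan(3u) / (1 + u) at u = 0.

Write out both Maclaurin series and multiply, keeping only the needed powers.
[u^0] = 0;  [u^1] = 3;  [u^2] = -3;  [u^3] = -6;  [u^4] = 6;  [u^5] = 213/5.

213*u^5/5 + 6*u^4 - 6*u^3 - 3*u^2 + 3*u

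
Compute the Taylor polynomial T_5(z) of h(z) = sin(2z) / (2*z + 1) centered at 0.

Use 1/(1 - r) = Σ r^k on the denominator, then take the Cauchy product.

404*z^5/15 - 40*z^4/3 + 20*z^3/3 - 4*z^2 + 2*z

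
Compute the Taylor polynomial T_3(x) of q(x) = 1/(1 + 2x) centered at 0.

-8*x^3 + 4*x^2 - 2*x + 1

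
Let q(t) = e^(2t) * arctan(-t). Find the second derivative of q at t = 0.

-4

Expand each factor separately, then convolve coefficients.
The coefficient of t^2 in the expansion is -2, so q′′(0) = 2! * (-2) = -4.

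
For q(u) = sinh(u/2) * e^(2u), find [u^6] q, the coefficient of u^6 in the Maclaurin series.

931/5760

Write out both Maclaurin series and multiply, keeping only the needed powers.
So c_6 = q^(6)(0)/6! = 931/5760.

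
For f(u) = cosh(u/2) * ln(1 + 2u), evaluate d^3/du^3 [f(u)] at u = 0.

Write out both Maclaurin series and multiply, keeping only the needed powers.
From the series, [u^3] f = 35/12; multiply by 3! = 6 to get 35/2.

35/2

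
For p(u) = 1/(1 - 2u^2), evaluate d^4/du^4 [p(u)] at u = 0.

96

Apply the Taylor formula c_k = f^(k)(a)/k!.
The coefficient of u^4 in the expansion is 4, so p^(4)(0) = 4! * (4) = 96.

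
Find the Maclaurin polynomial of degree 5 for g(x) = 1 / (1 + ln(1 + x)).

-347*x^5/60 + 11*x^4/3 - 7*x^3/3 + 3*x^2/2 - x + 1

Expand as Σ (-1)^k u^k with u equal to the inner function's series.
g(0) = 1
g′(0) = -1
g′′(0) = 3
g′′′(0) = -14
g^(4)(0) = 88
g^(5)(0) = -694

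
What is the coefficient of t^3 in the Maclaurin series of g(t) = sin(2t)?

g(0) = 0
g′(0) = 2
g′′(0) = 0
g′′′(0) = -8
So c_3 = g′′′(0)/3! = -4/3.

-4/3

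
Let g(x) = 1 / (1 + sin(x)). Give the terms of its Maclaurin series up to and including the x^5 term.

-61*x^5/120 + 2*x^4/3 - 5*x^3/6 + x^2 - x + 1

Write 1/(1+u) = 1 - u + u^2 - u^3 + ... and substitute the series for u.
g(0) = 1
g′(0) = -1
g′′(0) = 2
g′′′(0) = -5
g^(4)(0) = 16
g^(5)(0) = -61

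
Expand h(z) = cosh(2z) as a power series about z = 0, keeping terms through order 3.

2*z^2 + 1

[z^0] = 1;  [z^1] = 0;  [z^2] = 2;  [z^3] = 0.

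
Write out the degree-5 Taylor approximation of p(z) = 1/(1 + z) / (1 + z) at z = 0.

-6*z^5 + 5*z^4 - 4*z^3 + 3*z^2 - 2*z + 1

Multiply the two series term by term and collect like powers.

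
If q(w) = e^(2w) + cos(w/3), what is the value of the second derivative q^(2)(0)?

Expand each term separately and add.
The coefficient of w^2 in the expansion is 35/18, so q′′(0) = 2! * (35/18) = 35/9.

35/9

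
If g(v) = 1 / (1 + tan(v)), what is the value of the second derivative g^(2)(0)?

Write 1/(1+u) = 1 - u + u^2 - u^3 + ... and substitute the series for u.
The coefficient of v^2 in the expansion is 1, so g′′(0) = 2! * (1) = 2.

2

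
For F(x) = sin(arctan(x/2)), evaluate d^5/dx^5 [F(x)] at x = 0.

Plug the Maclaurin series of the inner function into that of the outer and collect terms.
From the series, [x^5] F = 3/256; multiply by 5! = 120 to get 45/32.

45/32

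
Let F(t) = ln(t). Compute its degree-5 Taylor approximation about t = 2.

(t - 2)^5/160 - (t - 2)^4/64 + (t - 2)^3/24 - (t - 2)^2/8 + (t - 2)/2 + ln(2)

F(2) = ln(2)
F′(2) = 1/2
F′′(2) = -1/4
F′′′(2) = 1/4
F^(4)(2) = -3/8
F^(5)(2) = 3/4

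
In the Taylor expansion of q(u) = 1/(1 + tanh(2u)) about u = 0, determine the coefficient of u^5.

Compose series: expand the inner function first, then feed it into the outer expansion.

-64/15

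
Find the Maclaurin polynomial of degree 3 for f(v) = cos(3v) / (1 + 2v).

v^3 - v^2/2 - 2*v + 1

Expand each factor separately, then convolve coefficients.
f(0) = 1
f′(0) = -2
f′′(0) = -1
f′′′(0) = 6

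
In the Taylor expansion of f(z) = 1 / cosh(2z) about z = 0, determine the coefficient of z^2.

-2

Divide the numerator series by the denominator series (power-series long division).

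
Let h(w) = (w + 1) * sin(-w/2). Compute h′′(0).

Shift and add copies of the series according to the polynomial's terms.
From the series, [w^2] h = -1/2; multiply by 2! = 2 to get -1.

-1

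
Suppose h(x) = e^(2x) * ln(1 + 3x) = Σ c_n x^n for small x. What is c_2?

3/2

Write out both Maclaurin series and multiply, keeping only the needed powers.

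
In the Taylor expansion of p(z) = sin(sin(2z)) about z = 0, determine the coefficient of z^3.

Let u equal the inner series; expand the outer function in u and truncate.
[z^0] = 0;  [z^1] = 2;  [z^2] = 0;  [z^3] = -8/3.
So c_3 = p′′′(0)/3! = -8/3.

-8/3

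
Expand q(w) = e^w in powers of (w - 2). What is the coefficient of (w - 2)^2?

e^(2)/2

q(2) = e^(2)
q′(2) = e^(2)
q′′(2) = e^(2)
So c_2 = q′′(2)/2! = e^(2)/2.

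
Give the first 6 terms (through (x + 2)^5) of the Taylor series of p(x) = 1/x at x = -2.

-(x + 2)^5/64 - (x + 2)^4/32 - (x + 2)^3/16 - (x + 2)^2/8 - (x + 2)/4 - 1/2

p(-2) = -1/2
p′(-2) = -1/4
p′′(-2) = -1/4
p′′′(-2) = -3/8
p^(4)(-2) = -3/4
p^(5)(-2) = -15/8
Then c_k = p^(k)(-2)/k! gives each Taylor coefficient.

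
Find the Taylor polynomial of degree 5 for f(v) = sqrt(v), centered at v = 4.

Use the known series and substitute for the argument.

7*(v - 4)^5/131072 - 5*(v - 4)^4/16384 + (v - 4)^3/512 - (v - 4)^2/64 + (v - 4)/4 + 2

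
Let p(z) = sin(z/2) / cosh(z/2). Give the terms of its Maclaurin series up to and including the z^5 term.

Write the quotient as an unknown series and match coefficients against numerator = denominator · series.
p(0) = 0
p′(0) = 1/2
p′′(0) = 0
p′′′(0) = -1/2
p^(4)(0) = 0
p^(5)(0) = 9/8
Dividing each by k! gives the coefficients c_0, ..., c_5.

3*z^5/320 - z^3/12 + z/2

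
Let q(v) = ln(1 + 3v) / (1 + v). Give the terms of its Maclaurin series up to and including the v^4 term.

-147*v^4/4 + 33*v^3/2 - 15*v^2/2 + 3*v

Take the Cauchy product of the two expansions.
q(0) = 0
q′(0) = 3
q′′(0) = -15
q′′′(0) = 99
q^(4)(0) = -882
Then c_k = q^(k)(0)/k! gives each Taylor coefficient.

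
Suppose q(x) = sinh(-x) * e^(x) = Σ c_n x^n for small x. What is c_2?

Take the Cauchy product of the two expansions.
So c_2 = q′′(0)/2! = -1.

-1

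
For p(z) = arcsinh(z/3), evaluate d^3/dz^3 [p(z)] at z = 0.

From the series, [z^3] p = -1/162; multiply by 3! = 6 to get -1/27.

-1/27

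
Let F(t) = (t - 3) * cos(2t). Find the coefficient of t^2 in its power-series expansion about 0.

6

Multiply each power in the prefactor through the base expansion.
F(0) = -3
F′(0) = 1
F′′(0) = 12
Dividing each by k! gives the coefficients c_0, ..., c_2.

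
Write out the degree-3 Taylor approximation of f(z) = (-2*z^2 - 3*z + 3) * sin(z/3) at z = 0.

-37*z^3/54 - z^2 + z

Shift and add copies of the series according to the polynomial's terms.
f(0) = 0
f′(0) = 1
f′′(0) = -2
f′′′(0) = -37/9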